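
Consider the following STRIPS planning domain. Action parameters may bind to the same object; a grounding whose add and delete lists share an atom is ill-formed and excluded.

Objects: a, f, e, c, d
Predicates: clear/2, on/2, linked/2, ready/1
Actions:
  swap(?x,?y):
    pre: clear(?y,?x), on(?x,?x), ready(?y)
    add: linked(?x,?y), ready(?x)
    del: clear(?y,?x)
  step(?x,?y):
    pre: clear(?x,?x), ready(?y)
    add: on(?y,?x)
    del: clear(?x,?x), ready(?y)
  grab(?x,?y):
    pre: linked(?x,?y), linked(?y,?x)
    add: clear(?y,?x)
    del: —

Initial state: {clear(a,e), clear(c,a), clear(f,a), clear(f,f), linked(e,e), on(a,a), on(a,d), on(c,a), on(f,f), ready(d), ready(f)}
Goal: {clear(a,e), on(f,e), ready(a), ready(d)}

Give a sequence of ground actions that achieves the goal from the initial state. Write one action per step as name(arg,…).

swap(a,f); grab(e,e); step(e,f)

1. swap(a,f)  →  {clear(a,e), clear(c,a), clear(f,f), linked(a,f), linked(e,e), on(a,a), on(a,d), on(c,a), on(f,f), ready(a), ready(d), ready(f)}
2. grab(e,e)  →  {clear(a,e), clear(c,a), clear(e,e), clear(f,f), linked(a,f), linked(e,e), on(a,a), on(a,d), on(c,a), on(f,f), ready(a), ready(d), ready(f)}
3. step(e,f)  →  {clear(a,e), clear(c,a), clear(f,f), linked(a,f), linked(e,e), on(a,a), on(a,d), on(c,a), on(f,e), on(f,f), ready(a), ready(d)}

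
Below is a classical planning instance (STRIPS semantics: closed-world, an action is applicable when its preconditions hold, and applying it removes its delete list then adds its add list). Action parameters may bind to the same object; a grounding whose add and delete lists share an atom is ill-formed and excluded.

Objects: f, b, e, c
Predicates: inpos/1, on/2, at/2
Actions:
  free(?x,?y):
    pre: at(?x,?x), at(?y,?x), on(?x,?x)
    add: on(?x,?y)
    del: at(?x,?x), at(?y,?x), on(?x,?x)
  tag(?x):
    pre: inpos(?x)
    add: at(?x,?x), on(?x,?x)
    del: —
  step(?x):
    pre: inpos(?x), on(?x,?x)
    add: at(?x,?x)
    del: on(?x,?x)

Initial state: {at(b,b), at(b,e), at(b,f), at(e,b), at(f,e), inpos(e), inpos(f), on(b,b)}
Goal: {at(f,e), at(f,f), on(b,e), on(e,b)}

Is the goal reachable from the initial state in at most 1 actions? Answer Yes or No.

No

1. free(b,e)  →  {at(b,e), at(b,f), at(f,e), inpos(e), inpos(f), on(b,e)}
2. tag(f)  →  {at(b,e), at(b,f), at(f,e), at(f,f), inpos(e), inpos(f), on(b,e), on(f,f)}
3. tag(e)  →  {at(b,e), at(b,f), at(e,e), at(f,e), at(f,f), inpos(e), inpos(f), on(b,e), on(e,e), on(f,f)}
4. free(e,b)  →  {at(b,f), at(f,e), at(f,f), inpos(e), inpos(f), on(b,e), on(e,b), on(f,f)}
optimal plan length = 4; 4 > 1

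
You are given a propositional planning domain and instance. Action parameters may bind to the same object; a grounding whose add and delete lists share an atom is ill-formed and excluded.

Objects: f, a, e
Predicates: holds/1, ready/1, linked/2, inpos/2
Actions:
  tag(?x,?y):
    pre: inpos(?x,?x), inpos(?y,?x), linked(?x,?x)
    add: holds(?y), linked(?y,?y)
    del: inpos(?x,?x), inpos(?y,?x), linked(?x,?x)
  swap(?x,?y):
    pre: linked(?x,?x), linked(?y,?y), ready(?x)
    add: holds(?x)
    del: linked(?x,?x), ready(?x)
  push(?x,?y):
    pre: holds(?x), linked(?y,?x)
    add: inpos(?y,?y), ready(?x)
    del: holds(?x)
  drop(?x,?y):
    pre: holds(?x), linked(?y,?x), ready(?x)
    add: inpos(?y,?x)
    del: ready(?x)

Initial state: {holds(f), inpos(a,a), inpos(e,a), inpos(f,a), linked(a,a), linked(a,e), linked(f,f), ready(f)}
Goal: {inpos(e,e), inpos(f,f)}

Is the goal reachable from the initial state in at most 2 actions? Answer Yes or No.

No

1. tag(a,e)  →  {holds(e), holds(f), inpos(f,a), linked(a,e), linked(e,e), linked(f,f), ready(f)}
2. push(f,f)  →  {holds(e), inpos(f,a), inpos(f,f), linked(a,e), linked(e,e), linked(f,f), ready(f)}
3. push(e,e)  →  {inpos(e,e), inpos(f,a), inpos(f,f), linked(a,e), linked(e,e), linked(f,f), ready(e), ready(f)}
optimal plan length = 3; 3 > 2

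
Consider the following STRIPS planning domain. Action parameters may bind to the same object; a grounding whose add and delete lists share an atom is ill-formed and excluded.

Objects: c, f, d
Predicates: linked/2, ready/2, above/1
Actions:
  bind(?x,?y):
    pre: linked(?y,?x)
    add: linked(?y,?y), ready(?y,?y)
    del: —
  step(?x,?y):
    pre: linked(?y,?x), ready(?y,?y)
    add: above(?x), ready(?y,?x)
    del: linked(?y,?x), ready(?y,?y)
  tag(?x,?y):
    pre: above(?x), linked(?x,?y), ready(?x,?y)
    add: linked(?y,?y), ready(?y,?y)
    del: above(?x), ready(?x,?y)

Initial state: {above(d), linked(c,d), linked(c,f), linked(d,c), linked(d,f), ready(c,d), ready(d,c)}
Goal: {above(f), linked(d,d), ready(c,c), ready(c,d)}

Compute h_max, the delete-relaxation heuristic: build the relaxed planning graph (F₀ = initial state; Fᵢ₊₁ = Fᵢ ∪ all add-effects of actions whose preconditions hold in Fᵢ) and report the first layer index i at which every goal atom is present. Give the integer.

F0 = init (7 atoms)
F1 = F0 ∪ {linked(c,c), linked(d,d), ready(c,c), ready(d,d)}  (11 atoms)
F2 = F1 ∪ {above(c), above(f), ready(c,f), ready(d,f)}  (15 atoms)
goal ⊆ F2  ⇒  h_max = 2

2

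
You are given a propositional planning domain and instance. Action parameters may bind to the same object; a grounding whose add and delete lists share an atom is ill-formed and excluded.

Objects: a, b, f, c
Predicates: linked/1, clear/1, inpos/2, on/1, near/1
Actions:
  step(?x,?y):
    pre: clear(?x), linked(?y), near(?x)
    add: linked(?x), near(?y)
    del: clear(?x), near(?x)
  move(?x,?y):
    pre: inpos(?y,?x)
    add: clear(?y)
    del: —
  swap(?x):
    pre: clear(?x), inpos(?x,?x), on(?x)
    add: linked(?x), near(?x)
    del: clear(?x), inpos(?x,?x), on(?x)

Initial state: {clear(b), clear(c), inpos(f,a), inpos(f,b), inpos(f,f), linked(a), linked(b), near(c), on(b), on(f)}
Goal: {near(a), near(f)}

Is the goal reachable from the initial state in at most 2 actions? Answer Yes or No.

No

1. step(c,a)  →  {clear(b), inpos(f,a), inpos(f,b), inpos(f,f), linked(a), linked(b), linked(c), near(a), on(b), on(f)}
2. move(a,f)  →  {clear(b), clear(f), inpos(f,a), inpos(f,b), inpos(f,f), linked(a), linked(b), linked(c), near(a), on(b), on(f)}
3. swap(f)  →  {clear(b), inpos(f,a), inpos(f,b), linked(a), linked(b), linked(c), linked(f), near(a), near(f), on(b)}
optimal plan length = 3; 3 > 2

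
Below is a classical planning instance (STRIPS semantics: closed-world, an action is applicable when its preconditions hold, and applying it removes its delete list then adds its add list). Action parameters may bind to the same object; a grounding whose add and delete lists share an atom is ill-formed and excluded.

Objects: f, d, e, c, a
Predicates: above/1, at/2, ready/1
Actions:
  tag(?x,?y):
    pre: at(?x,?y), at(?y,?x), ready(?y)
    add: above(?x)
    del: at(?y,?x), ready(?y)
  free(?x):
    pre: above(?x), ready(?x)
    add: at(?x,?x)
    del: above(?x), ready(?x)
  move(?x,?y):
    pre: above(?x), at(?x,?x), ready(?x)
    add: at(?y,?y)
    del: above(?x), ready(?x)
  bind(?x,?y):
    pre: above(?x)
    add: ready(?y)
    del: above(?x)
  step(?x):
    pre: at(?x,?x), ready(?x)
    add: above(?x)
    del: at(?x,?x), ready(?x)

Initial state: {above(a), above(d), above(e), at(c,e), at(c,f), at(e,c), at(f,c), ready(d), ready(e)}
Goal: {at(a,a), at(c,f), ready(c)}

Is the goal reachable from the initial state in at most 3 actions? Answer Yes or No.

1. bind(d,c)  →  {above(a), above(e), at(c,e), at(c,f), at(e,c), at(f,c), ready(c), ready(d), ready(e)}
2. bind(e,a)  →  {above(a), at(c,e), at(c,f), at(e,c), at(f,c), ready(a), ready(c), ready(d), ready(e)}
3. free(a)  →  {at(a,a), at(c,e), at(c,f), at(e,c), at(f,c), ready(c), ready(d), ready(e)}
optimal plan length = 3; 3 ≤ 3

Yes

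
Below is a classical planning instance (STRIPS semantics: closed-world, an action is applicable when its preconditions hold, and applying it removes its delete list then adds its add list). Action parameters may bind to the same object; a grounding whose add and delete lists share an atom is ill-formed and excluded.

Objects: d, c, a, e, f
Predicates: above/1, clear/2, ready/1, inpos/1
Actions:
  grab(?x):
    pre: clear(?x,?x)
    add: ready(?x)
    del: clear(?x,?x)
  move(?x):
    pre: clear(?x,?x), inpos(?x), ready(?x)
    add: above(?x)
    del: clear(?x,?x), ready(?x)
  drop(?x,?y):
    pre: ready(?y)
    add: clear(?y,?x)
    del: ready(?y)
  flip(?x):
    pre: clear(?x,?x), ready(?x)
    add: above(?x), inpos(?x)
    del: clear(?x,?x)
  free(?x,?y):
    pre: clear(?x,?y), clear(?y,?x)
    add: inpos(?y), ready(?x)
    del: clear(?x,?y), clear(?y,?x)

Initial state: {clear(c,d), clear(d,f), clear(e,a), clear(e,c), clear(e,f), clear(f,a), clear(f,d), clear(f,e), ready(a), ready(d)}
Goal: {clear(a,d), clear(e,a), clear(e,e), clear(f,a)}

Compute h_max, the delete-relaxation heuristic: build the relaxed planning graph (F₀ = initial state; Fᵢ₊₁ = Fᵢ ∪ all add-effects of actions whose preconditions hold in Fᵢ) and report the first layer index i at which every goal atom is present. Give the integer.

F0 = init (10 atoms)
F1 = F0 ∪ {clear(a,a), clear(a,c), clear(a,d), clear(a,e), clear(a,f), clear(d,a), clear(d,c), clear(d,d), clear(d,e), inpos(d), inpos(e), inpos(f), ready(e), ready(f)}  (24 atoms)
F2 = F1 ∪ {above(a), above(d), clear(e,d), clear(e,e), clear(f,c), clear(f,f), inpos(a), inpos(c), ready(c)}  (33 atoms)
goal ⊆ F2  ⇒  h_max = 2

2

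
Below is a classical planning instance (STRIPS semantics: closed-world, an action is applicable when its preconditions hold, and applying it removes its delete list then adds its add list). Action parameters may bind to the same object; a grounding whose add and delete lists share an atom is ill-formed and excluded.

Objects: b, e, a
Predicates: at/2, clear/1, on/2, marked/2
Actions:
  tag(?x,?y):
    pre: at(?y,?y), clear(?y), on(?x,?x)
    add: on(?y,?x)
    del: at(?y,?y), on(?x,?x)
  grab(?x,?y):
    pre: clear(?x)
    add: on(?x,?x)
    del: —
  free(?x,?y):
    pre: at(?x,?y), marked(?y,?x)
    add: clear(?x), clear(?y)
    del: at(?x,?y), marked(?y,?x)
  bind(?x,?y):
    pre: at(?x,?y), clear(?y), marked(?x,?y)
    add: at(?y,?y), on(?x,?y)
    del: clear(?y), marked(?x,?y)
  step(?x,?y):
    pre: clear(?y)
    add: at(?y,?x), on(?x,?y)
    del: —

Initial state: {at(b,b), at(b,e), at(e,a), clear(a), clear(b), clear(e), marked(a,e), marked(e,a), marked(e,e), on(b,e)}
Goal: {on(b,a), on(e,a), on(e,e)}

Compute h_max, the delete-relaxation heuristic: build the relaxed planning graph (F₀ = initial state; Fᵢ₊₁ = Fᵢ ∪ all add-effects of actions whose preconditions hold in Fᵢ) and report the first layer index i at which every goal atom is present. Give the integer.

1

F0 = init (10 atoms)
F1 = F0 ∪ {at(a,a), at(a,b), at(a,e), at(b,a), at(e,b), at(e,e), on(a,a), on(a,b), on(a,e), on(b,a), on(b,b), on(e,a), on(e,b), on(e,e)}  (24 atoms)
goal ⊆ F1  ⇒  h_max = 1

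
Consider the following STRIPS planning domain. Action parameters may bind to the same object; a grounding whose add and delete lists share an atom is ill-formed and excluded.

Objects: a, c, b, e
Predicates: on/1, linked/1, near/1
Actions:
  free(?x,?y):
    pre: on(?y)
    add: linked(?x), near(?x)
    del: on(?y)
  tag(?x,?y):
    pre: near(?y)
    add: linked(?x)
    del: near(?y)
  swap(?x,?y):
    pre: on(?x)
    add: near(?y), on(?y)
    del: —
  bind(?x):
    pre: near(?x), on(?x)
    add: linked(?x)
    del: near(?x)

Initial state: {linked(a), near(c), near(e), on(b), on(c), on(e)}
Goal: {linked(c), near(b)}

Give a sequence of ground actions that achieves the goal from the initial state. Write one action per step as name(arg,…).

free(c,c); free(b,b)

1. free(c,c)  →  {linked(a), linked(c), near(c), near(e), on(b), on(e)}
2. free(b,b)  →  {linked(a), linked(b), linked(c), near(b), near(c), near(e), on(e)}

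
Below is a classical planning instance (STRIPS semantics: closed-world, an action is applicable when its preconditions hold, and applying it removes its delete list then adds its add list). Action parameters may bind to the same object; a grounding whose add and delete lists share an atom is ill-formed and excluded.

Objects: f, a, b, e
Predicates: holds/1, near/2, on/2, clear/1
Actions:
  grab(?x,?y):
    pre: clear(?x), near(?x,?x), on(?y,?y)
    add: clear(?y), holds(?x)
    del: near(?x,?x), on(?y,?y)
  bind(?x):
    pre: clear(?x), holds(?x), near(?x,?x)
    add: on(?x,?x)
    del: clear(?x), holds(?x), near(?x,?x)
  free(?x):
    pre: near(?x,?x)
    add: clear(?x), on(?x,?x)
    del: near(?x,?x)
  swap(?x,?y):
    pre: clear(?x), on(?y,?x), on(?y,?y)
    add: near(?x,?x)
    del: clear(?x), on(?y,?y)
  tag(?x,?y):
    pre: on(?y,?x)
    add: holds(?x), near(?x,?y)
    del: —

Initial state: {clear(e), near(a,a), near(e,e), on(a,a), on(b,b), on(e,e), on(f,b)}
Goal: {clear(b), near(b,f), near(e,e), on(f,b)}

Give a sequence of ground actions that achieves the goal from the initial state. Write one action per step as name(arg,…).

1. grab(e,b)  →  {clear(b), clear(e), holds(e), near(a,a), on(a,a), on(e,e), on(f,b)}
2. swap(e,e)  →  {clear(b), holds(e), near(a,a), near(e,e), on(a,a), on(f,b)}
3. tag(b,f)  →  {clear(b), holds(b), holds(e), near(a,a), near(b,f), near(e,e), on(a,a), on(f,b)}

grab(e,b); swap(e,e); tag(b,f)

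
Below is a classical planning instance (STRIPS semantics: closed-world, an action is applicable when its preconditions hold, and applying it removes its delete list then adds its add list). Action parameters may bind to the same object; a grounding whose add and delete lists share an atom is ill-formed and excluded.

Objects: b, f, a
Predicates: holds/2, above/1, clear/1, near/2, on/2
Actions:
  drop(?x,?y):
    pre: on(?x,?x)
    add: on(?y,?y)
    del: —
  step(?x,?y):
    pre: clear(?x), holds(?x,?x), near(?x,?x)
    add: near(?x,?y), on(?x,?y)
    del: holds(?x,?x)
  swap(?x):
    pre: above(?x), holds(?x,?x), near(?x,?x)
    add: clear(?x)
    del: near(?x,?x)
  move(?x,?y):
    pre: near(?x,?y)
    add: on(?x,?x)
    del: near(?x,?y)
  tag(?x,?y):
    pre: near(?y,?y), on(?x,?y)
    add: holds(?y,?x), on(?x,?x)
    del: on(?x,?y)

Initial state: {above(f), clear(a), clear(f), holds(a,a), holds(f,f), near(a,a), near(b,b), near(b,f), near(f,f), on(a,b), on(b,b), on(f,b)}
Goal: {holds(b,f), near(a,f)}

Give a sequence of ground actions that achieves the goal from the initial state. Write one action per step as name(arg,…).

step(a,f); tag(f,b)

1. step(a,f)  →  {above(f), clear(a), clear(f), holds(f,f), near(a,a), near(a,f), near(b,b), near(b,f), near(f,f), on(a,b), on(a,f), on(b,b), on(f,b)}
2. tag(f,b)  →  {above(f), clear(a), clear(f), holds(b,f), holds(f,f), near(a,a), near(a,f), near(b,b), near(b,f), near(f,f), on(a,b), on(a,f), on(b,b), on(f,f)}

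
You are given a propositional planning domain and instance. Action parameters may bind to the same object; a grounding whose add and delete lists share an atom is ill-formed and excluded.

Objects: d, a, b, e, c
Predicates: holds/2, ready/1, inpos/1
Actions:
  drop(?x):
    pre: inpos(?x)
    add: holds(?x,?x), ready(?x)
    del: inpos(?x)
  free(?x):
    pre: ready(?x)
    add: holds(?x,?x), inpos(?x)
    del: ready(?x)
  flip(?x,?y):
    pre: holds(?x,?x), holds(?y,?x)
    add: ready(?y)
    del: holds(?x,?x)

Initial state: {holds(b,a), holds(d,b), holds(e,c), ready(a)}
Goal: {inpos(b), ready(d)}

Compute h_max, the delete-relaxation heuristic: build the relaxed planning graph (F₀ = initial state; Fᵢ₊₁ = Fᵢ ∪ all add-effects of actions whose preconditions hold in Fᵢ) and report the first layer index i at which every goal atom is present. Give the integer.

4

F0 = init (4 atoms)
F1 = F0 ∪ {holds(a,a), inpos(a)}  (6 atoms)
F2 = F1 ∪ {ready(b)}  (7 atoms)
F3 = F2 ∪ {holds(b,b), inpos(b)}  (9 atoms)
F4 = F3 ∪ {ready(d)}  (10 atoms)
goal ⊆ F4  ⇒  h_max = 4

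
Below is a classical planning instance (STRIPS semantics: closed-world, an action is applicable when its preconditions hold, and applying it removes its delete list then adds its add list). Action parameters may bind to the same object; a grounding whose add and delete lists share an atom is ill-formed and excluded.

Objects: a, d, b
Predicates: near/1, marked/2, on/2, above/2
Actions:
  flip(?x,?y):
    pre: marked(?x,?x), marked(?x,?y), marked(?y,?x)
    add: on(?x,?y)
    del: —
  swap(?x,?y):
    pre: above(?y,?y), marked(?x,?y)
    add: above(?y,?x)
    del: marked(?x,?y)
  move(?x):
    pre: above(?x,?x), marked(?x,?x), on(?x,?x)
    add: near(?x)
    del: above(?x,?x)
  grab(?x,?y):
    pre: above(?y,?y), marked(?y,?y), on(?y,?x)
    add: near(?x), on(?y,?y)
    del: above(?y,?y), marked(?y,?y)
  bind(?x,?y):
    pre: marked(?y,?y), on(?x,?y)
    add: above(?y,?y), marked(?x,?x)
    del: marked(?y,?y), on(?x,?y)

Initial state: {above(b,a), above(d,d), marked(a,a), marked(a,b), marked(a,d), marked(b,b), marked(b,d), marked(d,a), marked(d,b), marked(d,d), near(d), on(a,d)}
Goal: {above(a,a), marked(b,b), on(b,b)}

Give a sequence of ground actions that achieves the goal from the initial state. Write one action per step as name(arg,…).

flip(d,a); flip(b,b); bind(d,a)

1. flip(d,a)  →  {above(b,a), above(d,d), marked(a,a), marked(a,b), marked(a,d), marked(b,b), marked(b,d), marked(d,a), marked(d,b), marked(d,d), near(d), on(a,d), on(d,a)}
2. flip(b,b)  →  {above(b,a), above(d,d), marked(a,a), marked(a,b), marked(a,d), marked(b,b), marked(b,d), marked(d,a), marked(d,b), marked(d,d), near(d), on(a,d), on(b,b), on(d,a)}
3. bind(d,a)  →  {above(a,a), above(b,a), above(d,d), marked(a,b), marked(a,d), marked(b,b), marked(b,d), marked(d,a), marked(d,b), marked(d,d), near(d), on(a,d), on(b,b)}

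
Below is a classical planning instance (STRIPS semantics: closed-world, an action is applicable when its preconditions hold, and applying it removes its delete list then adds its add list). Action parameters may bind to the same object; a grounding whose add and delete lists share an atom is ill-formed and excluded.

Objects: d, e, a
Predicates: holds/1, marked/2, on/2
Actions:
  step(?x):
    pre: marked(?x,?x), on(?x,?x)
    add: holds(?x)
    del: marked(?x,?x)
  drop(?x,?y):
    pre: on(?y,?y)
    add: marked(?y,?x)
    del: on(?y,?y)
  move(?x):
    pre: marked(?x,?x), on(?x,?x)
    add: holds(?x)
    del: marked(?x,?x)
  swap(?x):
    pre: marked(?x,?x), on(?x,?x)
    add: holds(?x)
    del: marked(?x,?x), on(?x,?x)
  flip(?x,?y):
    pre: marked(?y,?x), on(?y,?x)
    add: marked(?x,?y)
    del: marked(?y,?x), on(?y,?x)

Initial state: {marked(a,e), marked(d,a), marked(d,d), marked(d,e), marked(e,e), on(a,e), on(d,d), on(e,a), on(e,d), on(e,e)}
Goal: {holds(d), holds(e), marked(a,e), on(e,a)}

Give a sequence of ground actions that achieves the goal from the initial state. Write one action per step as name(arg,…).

step(d); step(e)

1. step(d)  →  {holds(d), marked(a,e), marked(d,a), marked(d,e), marked(e,e), on(a,e), on(d,d), on(e,a), on(e,d), on(e,e)}
2. step(e)  →  {holds(d), holds(e), marked(a,e), marked(d,a), marked(d,e), on(a,e), on(d,d), on(e,a), on(e,d), on(e,e)}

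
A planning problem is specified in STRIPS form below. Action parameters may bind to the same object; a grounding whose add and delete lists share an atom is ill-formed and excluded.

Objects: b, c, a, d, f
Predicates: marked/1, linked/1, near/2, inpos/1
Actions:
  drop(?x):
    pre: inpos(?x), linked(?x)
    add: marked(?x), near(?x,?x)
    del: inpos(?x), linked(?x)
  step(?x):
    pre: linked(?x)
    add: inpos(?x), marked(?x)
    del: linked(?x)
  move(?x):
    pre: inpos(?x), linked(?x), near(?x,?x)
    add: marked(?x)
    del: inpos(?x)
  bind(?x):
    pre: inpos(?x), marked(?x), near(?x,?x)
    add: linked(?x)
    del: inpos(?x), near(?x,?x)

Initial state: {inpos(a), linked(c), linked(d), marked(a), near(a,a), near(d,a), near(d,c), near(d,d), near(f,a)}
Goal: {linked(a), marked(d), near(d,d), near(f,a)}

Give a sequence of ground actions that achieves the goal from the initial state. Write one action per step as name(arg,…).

1. step(d)  →  {inpos(a), inpos(d), linked(c), marked(a), marked(d), near(a,a), near(d,a), near(d,c), near(d,d), near(f,a)}
2. bind(a)  →  {inpos(d), linked(a), linked(c), marked(a), marked(d), near(d,a), near(d,c), near(d,d), near(f,a)}

step(d); bind(a)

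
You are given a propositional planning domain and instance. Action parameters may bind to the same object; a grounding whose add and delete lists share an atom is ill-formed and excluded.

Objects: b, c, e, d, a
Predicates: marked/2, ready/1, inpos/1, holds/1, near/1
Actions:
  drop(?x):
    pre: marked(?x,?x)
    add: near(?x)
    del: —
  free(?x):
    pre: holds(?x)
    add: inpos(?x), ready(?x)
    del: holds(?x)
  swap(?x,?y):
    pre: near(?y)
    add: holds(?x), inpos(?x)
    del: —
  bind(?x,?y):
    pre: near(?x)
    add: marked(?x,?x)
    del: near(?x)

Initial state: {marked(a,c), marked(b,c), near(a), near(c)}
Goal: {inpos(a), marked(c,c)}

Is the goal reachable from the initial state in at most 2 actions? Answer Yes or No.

Yes

1. swap(a,c)  →  {holds(a), inpos(a), marked(a,c), marked(b,c), near(a), near(c)}
2. bind(c,b)  →  {holds(a), inpos(a), marked(a,c), marked(b,c), marked(c,c), near(a)}
optimal plan length = 2; 2 ≤ 2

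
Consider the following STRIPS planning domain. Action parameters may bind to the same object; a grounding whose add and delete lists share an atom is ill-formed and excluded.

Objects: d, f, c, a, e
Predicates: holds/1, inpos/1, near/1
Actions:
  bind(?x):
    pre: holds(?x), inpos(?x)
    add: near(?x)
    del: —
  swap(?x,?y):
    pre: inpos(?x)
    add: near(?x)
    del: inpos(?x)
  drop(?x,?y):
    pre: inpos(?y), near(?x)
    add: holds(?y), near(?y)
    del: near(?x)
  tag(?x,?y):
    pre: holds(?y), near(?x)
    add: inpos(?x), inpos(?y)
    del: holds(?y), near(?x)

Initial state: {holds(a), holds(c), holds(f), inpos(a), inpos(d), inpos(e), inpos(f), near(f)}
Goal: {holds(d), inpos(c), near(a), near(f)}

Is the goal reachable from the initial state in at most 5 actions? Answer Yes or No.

Yes

1. bind(a)  →  {holds(a), holds(c), holds(f), inpos(a), inpos(d), inpos(e), inpos(f), near(a), near(f)}
2. swap(e,d)  →  {holds(a), holds(c), holds(f), inpos(a), inpos(d), inpos(f), near(a), near(e), near(f)}
3. drop(e,d)  →  {holds(a), holds(c), holds(d), holds(f), inpos(a), inpos(d), inpos(f), near(a), near(d), near(f)}
4. tag(d,c)  →  {holds(a), holds(d), holds(f), inpos(a), inpos(c), inpos(d), inpos(f), near(a), near(f)}
optimal plan length = 4; 4 ≤ 5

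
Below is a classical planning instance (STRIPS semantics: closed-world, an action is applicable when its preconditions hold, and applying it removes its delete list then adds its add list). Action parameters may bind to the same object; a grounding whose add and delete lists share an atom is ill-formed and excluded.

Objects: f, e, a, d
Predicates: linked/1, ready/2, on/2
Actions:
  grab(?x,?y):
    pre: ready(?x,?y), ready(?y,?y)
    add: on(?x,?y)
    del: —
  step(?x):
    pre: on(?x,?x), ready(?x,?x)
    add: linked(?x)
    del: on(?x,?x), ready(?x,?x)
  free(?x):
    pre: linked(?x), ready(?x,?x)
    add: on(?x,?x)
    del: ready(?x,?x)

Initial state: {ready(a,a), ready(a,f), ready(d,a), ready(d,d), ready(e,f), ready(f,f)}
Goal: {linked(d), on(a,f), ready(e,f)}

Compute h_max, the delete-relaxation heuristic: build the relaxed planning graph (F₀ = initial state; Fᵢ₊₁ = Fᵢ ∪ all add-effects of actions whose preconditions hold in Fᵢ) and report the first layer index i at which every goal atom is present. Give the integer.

F0 = init (6 atoms)
F1 = F0 ∪ {on(a,a), on(a,f), on(d,a), on(d,d), on(e,f), on(f,f)}  (12 atoms)
F2 = F1 ∪ {linked(a), linked(d), linked(f)}  (15 atoms)
goal ⊆ F2  ⇒  h_max = 2

2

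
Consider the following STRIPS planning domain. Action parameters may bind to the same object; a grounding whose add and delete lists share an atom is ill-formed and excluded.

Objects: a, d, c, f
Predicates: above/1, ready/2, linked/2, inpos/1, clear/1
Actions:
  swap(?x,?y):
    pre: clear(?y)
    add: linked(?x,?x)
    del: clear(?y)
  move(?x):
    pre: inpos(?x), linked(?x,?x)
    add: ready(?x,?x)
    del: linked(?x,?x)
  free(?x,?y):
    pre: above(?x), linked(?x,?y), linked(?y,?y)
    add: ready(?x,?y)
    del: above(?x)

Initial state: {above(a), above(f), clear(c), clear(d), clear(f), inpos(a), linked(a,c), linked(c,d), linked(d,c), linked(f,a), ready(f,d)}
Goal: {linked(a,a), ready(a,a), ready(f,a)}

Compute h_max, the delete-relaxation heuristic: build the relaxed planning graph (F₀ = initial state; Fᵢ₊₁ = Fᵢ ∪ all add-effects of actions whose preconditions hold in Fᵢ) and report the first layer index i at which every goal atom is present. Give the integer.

2

F0 = init (11 atoms)
F1 = F0 ∪ {linked(a,a), linked(c,c), linked(d,d), linked(f,f)}  (15 atoms)
F2 = F1 ∪ {ready(a,a), ready(a,c), ready(f,a), ready(f,f)}  (19 atoms)
goal ⊆ F2  ⇒  h_max = 2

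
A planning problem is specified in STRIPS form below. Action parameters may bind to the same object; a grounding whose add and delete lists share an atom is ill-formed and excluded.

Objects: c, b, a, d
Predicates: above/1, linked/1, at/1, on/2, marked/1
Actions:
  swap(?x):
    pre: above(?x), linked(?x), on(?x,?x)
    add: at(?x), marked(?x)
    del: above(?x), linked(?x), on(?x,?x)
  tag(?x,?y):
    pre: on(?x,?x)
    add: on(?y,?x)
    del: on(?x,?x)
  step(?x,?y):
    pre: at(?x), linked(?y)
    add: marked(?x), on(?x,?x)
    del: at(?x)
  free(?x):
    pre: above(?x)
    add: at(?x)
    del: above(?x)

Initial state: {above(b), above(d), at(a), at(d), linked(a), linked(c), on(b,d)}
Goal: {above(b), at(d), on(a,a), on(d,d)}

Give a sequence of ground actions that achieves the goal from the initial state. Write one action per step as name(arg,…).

step(a,c); step(d,c); free(d)

1. step(a,c)  →  {above(b), above(d), at(d), linked(a), linked(c), marked(a), on(a,a), on(b,d)}
2. step(d,c)  →  {above(b), above(d), linked(a), linked(c), marked(a), marked(d), on(a,a), on(b,d), on(d,d)}
3. free(d)  →  {above(b), at(d), linked(a), linked(c), marked(a), marked(d), on(a,a), on(b,d), on(d,d)}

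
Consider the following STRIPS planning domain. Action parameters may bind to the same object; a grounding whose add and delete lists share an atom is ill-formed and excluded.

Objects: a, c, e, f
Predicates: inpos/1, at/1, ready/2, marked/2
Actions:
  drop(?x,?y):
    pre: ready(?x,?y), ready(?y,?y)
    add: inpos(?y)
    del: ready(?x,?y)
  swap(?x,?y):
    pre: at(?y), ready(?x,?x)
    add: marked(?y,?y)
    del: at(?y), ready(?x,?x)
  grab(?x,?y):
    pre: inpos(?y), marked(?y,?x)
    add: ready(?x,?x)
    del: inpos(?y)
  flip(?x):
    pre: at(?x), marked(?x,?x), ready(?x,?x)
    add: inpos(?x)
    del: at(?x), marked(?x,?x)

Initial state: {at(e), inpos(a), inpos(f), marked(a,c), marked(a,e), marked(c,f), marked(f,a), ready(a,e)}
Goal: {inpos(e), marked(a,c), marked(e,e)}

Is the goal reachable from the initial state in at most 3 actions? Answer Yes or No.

Yes

1. grab(e,a)  →  {at(e), inpos(f), marked(a,c), marked(a,e), marked(c,f), marked(f,a), ready(a,e), ready(e,e)}
2. drop(a,e)  →  {at(e), inpos(e), inpos(f), marked(a,c), marked(a,e), marked(c,f), marked(f,a), ready(e,e)}
3. swap(e,e)  →  {inpos(e), inpos(f), marked(a,c), marked(a,e), marked(c,f), marked(e,e), marked(f,a)}
optimal plan length = 3; 3 ≤ 3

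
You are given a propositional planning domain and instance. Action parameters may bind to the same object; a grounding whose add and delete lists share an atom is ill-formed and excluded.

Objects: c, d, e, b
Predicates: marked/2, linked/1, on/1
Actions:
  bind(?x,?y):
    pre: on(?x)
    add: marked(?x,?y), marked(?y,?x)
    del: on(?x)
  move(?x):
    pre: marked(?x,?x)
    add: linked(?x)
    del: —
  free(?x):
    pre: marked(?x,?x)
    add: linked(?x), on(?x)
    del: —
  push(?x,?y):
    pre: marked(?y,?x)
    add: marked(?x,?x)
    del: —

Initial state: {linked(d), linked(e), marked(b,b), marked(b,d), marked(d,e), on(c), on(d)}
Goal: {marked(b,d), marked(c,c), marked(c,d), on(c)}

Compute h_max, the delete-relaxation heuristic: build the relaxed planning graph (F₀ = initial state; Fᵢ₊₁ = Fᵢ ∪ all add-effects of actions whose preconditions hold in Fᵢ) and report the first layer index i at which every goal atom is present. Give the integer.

1

F0 = init (7 atoms)
F1 = F0 ∪ {linked(b), marked(b,c), marked(c,b), marked(c,c), marked(c,d), marked(c,e), marked(d,b), marked(d,c), marked(d,d), marked(e,c), marked(e,d), marked(e,e), on(b)}  (20 atoms)
goal ⊆ F1  ⇒  h_max = 1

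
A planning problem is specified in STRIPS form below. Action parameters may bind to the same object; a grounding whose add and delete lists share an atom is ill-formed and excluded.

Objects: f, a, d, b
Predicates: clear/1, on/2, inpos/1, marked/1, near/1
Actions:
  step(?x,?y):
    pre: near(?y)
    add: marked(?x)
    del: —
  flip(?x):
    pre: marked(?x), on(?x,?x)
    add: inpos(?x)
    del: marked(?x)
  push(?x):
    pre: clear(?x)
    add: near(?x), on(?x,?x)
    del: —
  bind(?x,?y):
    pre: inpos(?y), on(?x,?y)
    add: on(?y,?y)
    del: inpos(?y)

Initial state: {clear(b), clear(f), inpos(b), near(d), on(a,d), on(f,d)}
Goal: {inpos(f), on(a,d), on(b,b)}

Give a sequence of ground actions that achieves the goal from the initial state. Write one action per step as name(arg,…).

1. step(f,d)  →  {clear(b), clear(f), inpos(b), marked(f), near(d), on(a,d), on(f,d)}
2. push(f)  →  {clear(b), clear(f), inpos(b), marked(f), near(d), near(f), on(a,d), on(f,d), on(f,f)}
3. flip(f)  →  {clear(b), clear(f), inpos(b), inpos(f), near(d), near(f), on(a,d), on(f,d), on(f,f)}
4. push(b)  →  {clear(b), clear(f), inpos(b), inpos(f), near(b), near(d), near(f), on(a,d), on(b,b), on(f,d), on(f,f)}

step(f,d); push(f); flip(f); push(b)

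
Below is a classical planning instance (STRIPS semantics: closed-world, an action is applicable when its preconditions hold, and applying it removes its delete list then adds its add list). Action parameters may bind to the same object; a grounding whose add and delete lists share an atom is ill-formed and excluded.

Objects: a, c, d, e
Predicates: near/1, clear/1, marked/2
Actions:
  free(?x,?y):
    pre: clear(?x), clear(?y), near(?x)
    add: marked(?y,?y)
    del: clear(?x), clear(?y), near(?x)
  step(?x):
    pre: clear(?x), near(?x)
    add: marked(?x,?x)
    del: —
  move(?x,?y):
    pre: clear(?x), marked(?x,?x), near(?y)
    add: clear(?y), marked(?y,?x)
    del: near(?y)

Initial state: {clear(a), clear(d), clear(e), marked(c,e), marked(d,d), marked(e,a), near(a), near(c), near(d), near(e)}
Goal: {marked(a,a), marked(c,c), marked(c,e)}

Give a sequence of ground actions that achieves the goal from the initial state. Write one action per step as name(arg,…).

free(a,a); move(d,c); free(d,c)

1. free(a,a)  →  {clear(d), clear(e), marked(a,a), marked(c,e), marked(d,d), marked(e,a), near(c), near(d), near(e)}
2. move(d,c)  →  {clear(c), clear(d), clear(e), marked(a,a), marked(c,d), marked(c,e), marked(d,d), marked(e,a), near(d), near(e)}
3. free(d,c)  →  {clear(e), marked(a,a), marked(c,c), marked(c,d), marked(c,e), marked(d,d), marked(e,a), near(e)}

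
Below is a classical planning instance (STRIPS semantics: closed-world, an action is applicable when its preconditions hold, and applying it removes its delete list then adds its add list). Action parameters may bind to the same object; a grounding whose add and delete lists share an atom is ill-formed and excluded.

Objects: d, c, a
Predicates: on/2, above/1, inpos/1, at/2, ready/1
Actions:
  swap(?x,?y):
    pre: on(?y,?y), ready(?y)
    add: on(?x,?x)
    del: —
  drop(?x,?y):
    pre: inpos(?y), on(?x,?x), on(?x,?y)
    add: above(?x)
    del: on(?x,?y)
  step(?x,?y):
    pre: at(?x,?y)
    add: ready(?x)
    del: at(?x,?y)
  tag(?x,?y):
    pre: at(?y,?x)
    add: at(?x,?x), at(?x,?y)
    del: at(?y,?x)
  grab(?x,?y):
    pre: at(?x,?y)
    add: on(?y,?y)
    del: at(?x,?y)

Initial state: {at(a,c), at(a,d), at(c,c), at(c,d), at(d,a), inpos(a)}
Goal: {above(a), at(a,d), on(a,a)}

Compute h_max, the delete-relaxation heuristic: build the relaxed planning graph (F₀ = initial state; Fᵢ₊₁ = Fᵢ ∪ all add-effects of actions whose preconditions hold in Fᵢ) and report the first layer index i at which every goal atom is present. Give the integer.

2

F0 = init (6 atoms)
F1 = F0 ∪ {at(a,a), at(c,a), at(d,c), at(d,d), on(a,a), on(c,c), on(d,d), ready(a), ready(c), ready(d)}  (16 atoms)
F2 = F1 ∪ {above(a)}  (17 atoms)
goal ⊆ F2  ⇒  h_max = 2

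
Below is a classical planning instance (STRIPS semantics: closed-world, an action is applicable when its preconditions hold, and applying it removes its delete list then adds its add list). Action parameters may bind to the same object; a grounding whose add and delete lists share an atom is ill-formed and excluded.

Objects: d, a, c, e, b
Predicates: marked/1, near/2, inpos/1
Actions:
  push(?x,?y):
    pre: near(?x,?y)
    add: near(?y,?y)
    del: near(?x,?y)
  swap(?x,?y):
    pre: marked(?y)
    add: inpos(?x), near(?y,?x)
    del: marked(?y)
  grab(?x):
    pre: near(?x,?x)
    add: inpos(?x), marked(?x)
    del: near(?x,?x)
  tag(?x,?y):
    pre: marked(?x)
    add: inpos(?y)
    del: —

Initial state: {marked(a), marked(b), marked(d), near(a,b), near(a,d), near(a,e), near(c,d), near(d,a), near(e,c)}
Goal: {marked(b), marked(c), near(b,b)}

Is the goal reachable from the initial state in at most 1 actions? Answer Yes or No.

No

1. push(a,b)  →  {marked(a), marked(b), marked(d), near(a,d), near(a,e), near(b,b), near(c,d), near(d,a), near(e,c)}
2. push(e,c)  →  {marked(a), marked(b), marked(d), near(a,d), near(a,e), near(b,b), near(c,c), near(c,d), near(d,a)}
3. grab(c)  →  {inpos(c), marked(a), marked(b), marked(c), marked(d), near(a,d), near(a,e), near(b,b), near(c,d), near(d,a)}
optimal plan length = 3; 3 > 1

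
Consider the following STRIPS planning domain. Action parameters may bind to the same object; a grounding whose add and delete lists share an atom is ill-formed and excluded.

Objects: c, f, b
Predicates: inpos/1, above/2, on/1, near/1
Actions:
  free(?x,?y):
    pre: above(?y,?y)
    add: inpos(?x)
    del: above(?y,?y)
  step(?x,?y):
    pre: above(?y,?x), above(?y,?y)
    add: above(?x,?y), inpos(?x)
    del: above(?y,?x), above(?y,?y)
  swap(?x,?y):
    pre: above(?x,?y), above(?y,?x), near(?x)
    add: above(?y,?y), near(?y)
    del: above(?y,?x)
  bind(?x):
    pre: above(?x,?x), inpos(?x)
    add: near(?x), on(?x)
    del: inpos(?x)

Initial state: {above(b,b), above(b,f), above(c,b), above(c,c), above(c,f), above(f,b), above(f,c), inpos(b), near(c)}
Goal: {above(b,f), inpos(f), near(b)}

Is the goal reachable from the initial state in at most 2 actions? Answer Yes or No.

Yes

1. free(f,c)  →  {above(b,b), above(b,f), above(c,b), above(c,f), above(f,b), above(f,c), inpos(b), inpos(f), near(c)}
2. bind(b)  →  {above(b,b), above(b,f), above(c,b), above(c,f), above(f,b), above(f,c), inpos(f), near(b), near(c), on(b)}
optimal plan length = 2; 2 ≤ 2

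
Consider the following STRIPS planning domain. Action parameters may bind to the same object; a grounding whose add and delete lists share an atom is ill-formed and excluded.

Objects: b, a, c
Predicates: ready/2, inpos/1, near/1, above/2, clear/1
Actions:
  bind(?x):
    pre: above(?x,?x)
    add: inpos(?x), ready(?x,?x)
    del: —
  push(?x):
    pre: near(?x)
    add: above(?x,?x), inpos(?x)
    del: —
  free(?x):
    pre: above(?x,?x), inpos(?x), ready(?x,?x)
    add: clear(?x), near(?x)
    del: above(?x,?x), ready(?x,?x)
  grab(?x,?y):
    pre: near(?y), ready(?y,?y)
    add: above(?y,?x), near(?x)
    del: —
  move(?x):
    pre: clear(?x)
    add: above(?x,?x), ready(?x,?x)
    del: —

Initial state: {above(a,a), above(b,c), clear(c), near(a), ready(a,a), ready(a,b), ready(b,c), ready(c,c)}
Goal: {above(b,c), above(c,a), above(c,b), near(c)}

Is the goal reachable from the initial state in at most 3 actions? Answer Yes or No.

1. grab(c,a)  →  {above(a,a), above(a,c), above(b,c), clear(c), near(a), near(c), ready(a,a), ready(a,b), ready(b,c), ready(c,c)}
2. grab(b,c)  →  {above(a,a), above(a,c), above(b,c), above(c,b), clear(c), near(a), near(b), near(c), ready(a,a), ready(a,b), ready(b,c), ready(c,c)}
3. grab(a,c)  →  {above(a,a), above(a,c), above(b,c), above(c,a), above(c,b), clear(c), near(a), near(b), near(c), ready(a,a), ready(a,b), ready(b,c), ready(c,c)}
optimal plan length = 3; 3 ≤ 3

Yes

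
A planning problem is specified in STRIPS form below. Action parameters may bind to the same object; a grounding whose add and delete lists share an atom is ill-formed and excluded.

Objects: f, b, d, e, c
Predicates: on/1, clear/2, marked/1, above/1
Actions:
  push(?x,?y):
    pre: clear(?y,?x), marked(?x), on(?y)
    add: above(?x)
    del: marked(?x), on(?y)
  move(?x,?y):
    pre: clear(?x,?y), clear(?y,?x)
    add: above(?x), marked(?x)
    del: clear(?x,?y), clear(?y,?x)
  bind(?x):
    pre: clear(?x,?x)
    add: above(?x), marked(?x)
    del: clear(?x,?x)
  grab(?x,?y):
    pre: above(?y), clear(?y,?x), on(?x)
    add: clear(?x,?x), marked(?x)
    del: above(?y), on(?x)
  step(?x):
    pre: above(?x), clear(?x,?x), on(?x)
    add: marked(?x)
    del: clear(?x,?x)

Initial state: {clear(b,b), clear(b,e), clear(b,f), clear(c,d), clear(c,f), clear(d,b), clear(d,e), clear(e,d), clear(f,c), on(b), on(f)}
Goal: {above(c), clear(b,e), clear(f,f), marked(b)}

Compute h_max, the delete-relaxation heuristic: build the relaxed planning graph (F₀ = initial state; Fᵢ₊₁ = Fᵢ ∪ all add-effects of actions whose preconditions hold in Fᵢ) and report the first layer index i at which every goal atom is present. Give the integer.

2

F0 = init (11 atoms)
F1 = F0 ∪ {above(b), above(c), above(d), above(e), above(f), marked(b), marked(c), marked(d), marked(e), marked(f)}  (21 atoms)
F2 = F1 ∪ {clear(f,f)}  (22 atoms)
goal ⊆ F2  ⇒  h_max = 2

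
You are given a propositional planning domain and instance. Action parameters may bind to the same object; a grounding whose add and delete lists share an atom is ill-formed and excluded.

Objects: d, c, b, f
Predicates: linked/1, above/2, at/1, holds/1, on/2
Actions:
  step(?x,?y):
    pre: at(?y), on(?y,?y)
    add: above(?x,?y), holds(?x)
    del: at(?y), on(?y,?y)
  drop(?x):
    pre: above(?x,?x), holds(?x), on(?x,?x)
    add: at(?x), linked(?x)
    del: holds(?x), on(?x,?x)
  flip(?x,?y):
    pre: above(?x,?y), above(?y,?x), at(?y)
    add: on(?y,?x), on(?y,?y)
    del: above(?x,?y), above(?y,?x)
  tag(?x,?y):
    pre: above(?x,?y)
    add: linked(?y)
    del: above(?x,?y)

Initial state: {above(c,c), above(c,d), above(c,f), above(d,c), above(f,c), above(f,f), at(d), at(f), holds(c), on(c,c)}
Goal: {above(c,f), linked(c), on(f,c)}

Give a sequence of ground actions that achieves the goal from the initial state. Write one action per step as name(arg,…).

1. drop(c)  →  {above(c,c), above(c,d), above(c,f), above(d,c), above(f,c), above(f,f), at(c), at(d), at(f), linked(c)}
2. flip(c,f)  →  {above(c,c), above(c,d), above(d,c), above(f,f), at(c), at(d), at(f), linked(c), on(f,c), on(f,f)}
3. step(c,f)  →  {above(c,c), above(c,d), above(c,f), above(d,c), above(f,f), at(c), at(d), holds(c), linked(c), on(f,c)}

drop(c); flip(c,f); step(c,f)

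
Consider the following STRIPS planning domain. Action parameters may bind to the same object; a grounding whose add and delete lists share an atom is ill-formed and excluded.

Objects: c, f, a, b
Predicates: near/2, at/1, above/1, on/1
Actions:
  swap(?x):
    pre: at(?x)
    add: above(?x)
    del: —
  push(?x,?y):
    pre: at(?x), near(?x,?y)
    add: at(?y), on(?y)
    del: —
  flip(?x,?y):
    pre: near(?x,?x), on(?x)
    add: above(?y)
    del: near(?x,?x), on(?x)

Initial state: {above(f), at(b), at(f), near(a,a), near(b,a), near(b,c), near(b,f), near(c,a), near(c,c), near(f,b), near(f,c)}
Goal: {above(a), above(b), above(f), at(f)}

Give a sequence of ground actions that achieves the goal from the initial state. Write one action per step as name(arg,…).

swap(b); push(f,c); flip(c,a)

1. swap(b)  →  {above(b), above(f), at(b), at(f), near(a,a), near(b,a), near(b,c), near(b,f), near(c,a), near(c,c), near(f,b), near(f,c)}
2. push(f,c)  →  {above(b), above(f), at(b), at(c), at(f), near(a,a), near(b,a), near(b,c), near(b,f), near(c,a), near(c,c), near(f,b), near(f,c), on(c)}
3. flip(c,a)  →  {above(a), above(b), above(f), at(b), at(c), at(f), near(a,a), near(b,a), near(b,c), near(b,f), near(c,a), near(f,b), near(f,c)}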